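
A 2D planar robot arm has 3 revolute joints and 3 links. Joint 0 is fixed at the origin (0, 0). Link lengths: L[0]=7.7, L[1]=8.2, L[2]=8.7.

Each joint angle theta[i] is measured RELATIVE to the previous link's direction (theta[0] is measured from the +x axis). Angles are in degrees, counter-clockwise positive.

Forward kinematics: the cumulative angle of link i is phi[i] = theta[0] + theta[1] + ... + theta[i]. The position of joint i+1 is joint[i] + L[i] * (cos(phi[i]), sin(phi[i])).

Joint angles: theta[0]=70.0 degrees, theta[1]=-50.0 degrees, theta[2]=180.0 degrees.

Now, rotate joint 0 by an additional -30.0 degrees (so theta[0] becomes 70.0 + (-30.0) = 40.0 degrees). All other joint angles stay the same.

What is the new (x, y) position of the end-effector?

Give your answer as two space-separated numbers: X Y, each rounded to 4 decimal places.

Answer: 5.4061 5.0363

Derivation:
joint[0] = (0.0000, 0.0000)  (base)
link 0: phi[0] = 40 = 40 deg
  cos(40 deg) = 0.7660, sin(40 deg) = 0.6428
  joint[1] = (0.0000, 0.0000) + 7.7 * (0.7660, 0.6428) = (0.0000 + 5.8985, 0.0000 + 4.9495) = (5.8985, 4.9495)
link 1: phi[1] = 40 + -50 = -10 deg
  cos(-10 deg) = 0.9848, sin(-10 deg) = -0.1736
  joint[2] = (5.8985, 4.9495) + 8.2 * (0.9848, -0.1736) = (5.8985 + 8.0754, 4.9495 + -1.4239) = (13.9740, 3.5255)
link 2: phi[2] = 40 + -50 + 180 = 170 deg
  cos(170 deg) = -0.9848, sin(170 deg) = 0.1736
  joint[3] = (13.9740, 3.5255) + 8.7 * (-0.9848, 0.1736) = (13.9740 + -8.5678, 3.5255 + 1.5107) = (5.4061, 5.0363)
End effector: (5.4061, 5.0363)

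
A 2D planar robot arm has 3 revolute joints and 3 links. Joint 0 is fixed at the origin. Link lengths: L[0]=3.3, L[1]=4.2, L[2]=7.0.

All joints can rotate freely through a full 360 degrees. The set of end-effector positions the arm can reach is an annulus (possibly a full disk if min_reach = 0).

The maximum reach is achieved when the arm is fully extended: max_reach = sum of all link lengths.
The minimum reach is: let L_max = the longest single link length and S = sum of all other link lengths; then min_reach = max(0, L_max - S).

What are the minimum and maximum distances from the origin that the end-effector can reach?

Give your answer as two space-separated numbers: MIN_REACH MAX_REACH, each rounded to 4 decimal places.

Link lengths: [3.3, 4.2, 7.0]
max_reach = 3.3 + 4.2 + 7 = 14.5
L_max = max([3.3, 4.2, 7.0]) = 7
S (sum of others) = 14.5 - 7 = 7.5
min_reach = max(0, 7 - 7.5) = max(0, -0.5) = 0

Answer: 0.0000 14.5000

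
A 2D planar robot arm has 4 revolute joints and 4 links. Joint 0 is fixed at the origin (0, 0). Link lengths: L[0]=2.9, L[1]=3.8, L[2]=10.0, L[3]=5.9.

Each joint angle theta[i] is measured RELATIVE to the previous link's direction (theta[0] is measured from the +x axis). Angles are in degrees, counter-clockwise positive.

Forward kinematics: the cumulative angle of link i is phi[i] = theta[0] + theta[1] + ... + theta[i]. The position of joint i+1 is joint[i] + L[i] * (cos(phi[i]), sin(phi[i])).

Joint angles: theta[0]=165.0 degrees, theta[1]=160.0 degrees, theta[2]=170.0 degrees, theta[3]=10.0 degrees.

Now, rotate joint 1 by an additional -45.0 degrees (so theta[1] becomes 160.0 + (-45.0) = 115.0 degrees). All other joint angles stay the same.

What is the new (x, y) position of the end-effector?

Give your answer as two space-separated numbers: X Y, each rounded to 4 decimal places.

Answer: -3.1658 12.8187

Derivation:
joint[0] = (0.0000, 0.0000)  (base)
link 0: phi[0] = 165 = 165 deg
  cos(165 deg) = -0.9659, sin(165 deg) = 0.2588
  joint[1] = (0.0000, 0.0000) + 2.9 * (-0.9659, 0.2588) = (0.0000 + -2.8012, 0.0000 + 0.7506) = (-2.8012, 0.7506)
link 1: phi[1] = 165 + 115 = 280 deg
  cos(280 deg) = 0.1736, sin(280 deg) = -0.9848
  joint[2] = (-2.8012, 0.7506) + 3.8 * (0.1736, -0.9848) = (-2.8012 + 0.6599, 0.7506 + -3.7423) = (-2.1413, -2.9917)
link 2: phi[2] = 165 + 115 + 170 = 450 deg
  cos(450 deg) = 0.0000, sin(450 deg) = 1.0000
  joint[3] = (-2.1413, -2.9917) + 10 * (0.0000, 1.0000) = (-2.1413 + 0.0000, -2.9917 + 10.0000) = (-2.1413, 7.0083)
link 3: phi[3] = 165 + 115 + 170 + 10 = 460 deg
  cos(460 deg) = -0.1736, sin(460 deg) = 0.9848
  joint[4] = (-2.1413, 7.0083) + 5.9 * (-0.1736, 0.9848) = (-2.1413 + -1.0245, 7.0083 + 5.8104) = (-3.1658, 12.8187)
End effector: (-3.1658, 12.8187)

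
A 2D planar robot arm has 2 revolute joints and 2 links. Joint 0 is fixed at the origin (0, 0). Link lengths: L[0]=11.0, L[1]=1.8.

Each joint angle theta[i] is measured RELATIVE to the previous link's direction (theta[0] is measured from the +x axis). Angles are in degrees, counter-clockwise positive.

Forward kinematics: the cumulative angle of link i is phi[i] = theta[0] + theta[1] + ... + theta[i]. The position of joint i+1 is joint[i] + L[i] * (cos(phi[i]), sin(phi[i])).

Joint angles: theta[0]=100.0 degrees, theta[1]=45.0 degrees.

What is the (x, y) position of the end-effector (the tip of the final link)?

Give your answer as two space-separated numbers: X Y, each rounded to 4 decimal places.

Answer: -3.3846 11.8653

Derivation:
joint[0] = (0.0000, 0.0000)  (base)
link 0: phi[0] = 100 = 100 deg
  cos(100 deg) = -0.1736, sin(100 deg) = 0.9848
  joint[1] = (0.0000, 0.0000) + 11 * (-0.1736, 0.9848) = (0.0000 + -1.9101, 0.0000 + 10.8329) = (-1.9101, 10.8329)
link 1: phi[1] = 100 + 45 = 145 deg
  cos(145 deg) = -0.8192, sin(145 deg) = 0.5736
  joint[2] = (-1.9101, 10.8329) + 1.8 * (-0.8192, 0.5736) = (-1.9101 + -1.4745, 10.8329 + 1.0324) = (-3.3846, 11.8653)
End effector: (-3.3846, 11.8653)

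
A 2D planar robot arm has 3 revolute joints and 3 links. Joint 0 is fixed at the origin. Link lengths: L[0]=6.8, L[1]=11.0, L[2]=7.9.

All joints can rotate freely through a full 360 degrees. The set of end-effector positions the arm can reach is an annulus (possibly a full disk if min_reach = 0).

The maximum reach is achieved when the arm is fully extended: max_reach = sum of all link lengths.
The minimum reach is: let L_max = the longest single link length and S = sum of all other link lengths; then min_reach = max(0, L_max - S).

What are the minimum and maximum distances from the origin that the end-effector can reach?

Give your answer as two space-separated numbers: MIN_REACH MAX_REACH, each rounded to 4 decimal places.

Link lengths: [6.8, 11.0, 7.9]
max_reach = 6.8 + 11 + 7.9 = 25.7
L_max = max([6.8, 11.0, 7.9]) = 11
S (sum of others) = 25.7 - 11 = 14.7
min_reach = max(0, 11 - 14.7) = max(0, -3.7) = 0

Answer: 0.0000 25.7000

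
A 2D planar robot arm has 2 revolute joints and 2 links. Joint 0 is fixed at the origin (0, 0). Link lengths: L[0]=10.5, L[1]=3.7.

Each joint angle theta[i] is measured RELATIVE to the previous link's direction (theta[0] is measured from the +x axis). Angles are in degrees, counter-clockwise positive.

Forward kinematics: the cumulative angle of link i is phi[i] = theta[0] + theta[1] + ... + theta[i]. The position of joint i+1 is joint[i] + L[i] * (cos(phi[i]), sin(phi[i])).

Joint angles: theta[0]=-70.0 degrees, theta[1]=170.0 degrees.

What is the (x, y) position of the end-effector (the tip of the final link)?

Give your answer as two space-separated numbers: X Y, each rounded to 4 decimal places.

Answer: 2.9487 -6.2230

Derivation:
joint[0] = (0.0000, 0.0000)  (base)
link 0: phi[0] = -70 = -70 deg
  cos(-70 deg) = 0.3420, sin(-70 deg) = -0.9397
  joint[1] = (0.0000, 0.0000) + 10.5 * (0.3420, -0.9397) = (0.0000 + 3.5912, 0.0000 + -9.8668) = (3.5912, -9.8668)
link 1: phi[1] = -70 + 170 = 100 deg
  cos(100 deg) = -0.1736, sin(100 deg) = 0.9848
  joint[2] = (3.5912, -9.8668) + 3.7 * (-0.1736, 0.9848) = (3.5912 + -0.6425, -9.8668 + 3.6438) = (2.9487, -6.2230)
End effector: (2.9487, -6.2230)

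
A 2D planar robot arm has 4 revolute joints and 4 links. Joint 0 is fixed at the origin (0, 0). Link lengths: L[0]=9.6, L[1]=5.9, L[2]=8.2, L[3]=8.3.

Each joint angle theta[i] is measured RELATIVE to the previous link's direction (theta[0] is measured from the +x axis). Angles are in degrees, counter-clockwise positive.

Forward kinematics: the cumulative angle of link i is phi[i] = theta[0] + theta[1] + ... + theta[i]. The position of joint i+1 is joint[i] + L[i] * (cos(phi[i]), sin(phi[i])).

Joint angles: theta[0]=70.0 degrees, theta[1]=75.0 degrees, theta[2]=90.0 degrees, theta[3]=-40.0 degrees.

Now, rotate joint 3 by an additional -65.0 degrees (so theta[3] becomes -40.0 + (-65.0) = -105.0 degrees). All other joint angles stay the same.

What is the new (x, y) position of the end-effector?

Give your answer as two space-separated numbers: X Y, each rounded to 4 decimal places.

joint[0] = (0.0000, 0.0000)  (base)
link 0: phi[0] = 70 = 70 deg
  cos(70 deg) = 0.3420, sin(70 deg) = 0.9397
  joint[1] = (0.0000, 0.0000) + 9.6 * (0.3420, 0.9397) = (0.0000 + 3.2834, 0.0000 + 9.0210) = (3.2834, 9.0210)
link 1: phi[1] = 70 + 75 = 145 deg
  cos(145 deg) = -0.8192, sin(145 deg) = 0.5736
  joint[2] = (3.2834, 9.0210) + 5.9 * (-0.8192, 0.5736) = (3.2834 + -4.8330, 9.0210 + 3.3841) = (-1.5496, 12.4052)
link 2: phi[2] = 70 + 75 + 90 = 235 deg
  cos(235 deg) = -0.5736, sin(235 deg) = -0.8192
  joint[3] = (-1.5496, 12.4052) + 8.2 * (-0.5736, -0.8192) = (-1.5496 + -4.7033, 12.4052 + -6.7170) = (-6.2529, 5.6881)
link 3: phi[3] = 70 + 75 + 90 + -105 = 130 deg
  cos(130 deg) = -0.6428, sin(130 deg) = 0.7660
  joint[4] = (-6.2529, 5.6881) + 8.3 * (-0.6428, 0.7660) = (-6.2529 + -5.3351, 5.6881 + 6.3582) = (-11.5881, 12.0463)
End effector: (-11.5881, 12.0463)

Answer: -11.5881 12.0463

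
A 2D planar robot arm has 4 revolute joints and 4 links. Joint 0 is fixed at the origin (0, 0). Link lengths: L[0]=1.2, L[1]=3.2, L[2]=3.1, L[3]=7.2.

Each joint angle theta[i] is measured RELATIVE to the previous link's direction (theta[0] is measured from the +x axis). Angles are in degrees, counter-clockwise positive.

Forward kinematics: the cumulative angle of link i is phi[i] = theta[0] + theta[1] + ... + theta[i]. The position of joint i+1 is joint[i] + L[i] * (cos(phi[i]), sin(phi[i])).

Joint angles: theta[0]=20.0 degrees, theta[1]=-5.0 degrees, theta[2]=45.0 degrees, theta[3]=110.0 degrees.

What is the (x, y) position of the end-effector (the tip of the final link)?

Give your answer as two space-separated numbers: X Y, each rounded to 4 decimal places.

Answer: -1.3220 5.1736

Derivation:
joint[0] = (0.0000, 0.0000)  (base)
link 0: phi[0] = 20 = 20 deg
  cos(20 deg) = 0.9397, sin(20 deg) = 0.3420
  joint[1] = (0.0000, 0.0000) + 1.2 * (0.9397, 0.3420) = (0.0000 + 1.1276, 0.0000 + 0.4104) = (1.1276, 0.4104)
link 1: phi[1] = 20 + -5 = 15 deg
  cos(15 deg) = 0.9659, sin(15 deg) = 0.2588
  joint[2] = (1.1276, 0.4104) + 3.2 * (0.9659, 0.2588) = (1.1276 + 3.0910, 0.4104 + 0.8282) = (4.2186, 1.2386)
link 2: phi[2] = 20 + -5 + 45 = 60 deg
  cos(60 deg) = 0.5000, sin(60 deg) = 0.8660
  joint[3] = (4.2186, 1.2386) + 3.1 * (0.5000, 0.8660) = (4.2186 + 1.5500, 1.2386 + 2.6847) = (5.7686, 3.9233)
link 3: phi[3] = 20 + -5 + 45 + 110 = 170 deg
  cos(170 deg) = -0.9848, sin(170 deg) = 0.1736
  joint[4] = (5.7686, 3.9233) + 7.2 * (-0.9848, 0.1736) = (5.7686 + -7.0906, 3.9233 + 1.2503) = (-1.3220, 5.1736)
End effector: (-1.3220, 5.1736)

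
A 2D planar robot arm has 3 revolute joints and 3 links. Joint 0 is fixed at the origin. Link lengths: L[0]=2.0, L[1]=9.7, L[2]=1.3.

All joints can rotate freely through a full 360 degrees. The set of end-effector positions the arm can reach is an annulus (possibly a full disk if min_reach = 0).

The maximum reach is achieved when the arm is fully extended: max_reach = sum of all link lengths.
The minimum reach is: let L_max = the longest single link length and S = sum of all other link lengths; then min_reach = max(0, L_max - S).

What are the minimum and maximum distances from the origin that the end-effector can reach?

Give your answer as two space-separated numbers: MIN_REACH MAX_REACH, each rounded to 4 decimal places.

Answer: 6.4000 13.0000

Derivation:
Link lengths: [2.0, 9.7, 1.3]
max_reach = 2 + 9.7 + 1.3 = 13
L_max = max([2.0, 9.7, 1.3]) = 9.7
S (sum of others) = 13 - 9.7 = 3.3
min_reach = max(0, 9.7 - 3.3) = max(0, 6.4) = 6.4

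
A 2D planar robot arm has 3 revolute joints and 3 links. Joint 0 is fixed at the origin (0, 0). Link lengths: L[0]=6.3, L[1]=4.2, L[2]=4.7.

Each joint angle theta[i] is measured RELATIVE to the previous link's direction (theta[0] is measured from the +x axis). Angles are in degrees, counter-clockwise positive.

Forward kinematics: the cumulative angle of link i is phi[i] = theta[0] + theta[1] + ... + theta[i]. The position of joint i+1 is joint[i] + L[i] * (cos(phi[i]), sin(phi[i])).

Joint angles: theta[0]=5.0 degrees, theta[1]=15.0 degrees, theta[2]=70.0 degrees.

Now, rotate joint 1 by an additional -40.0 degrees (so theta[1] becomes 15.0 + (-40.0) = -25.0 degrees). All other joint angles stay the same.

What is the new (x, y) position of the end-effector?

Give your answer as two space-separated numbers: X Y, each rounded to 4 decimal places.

joint[0] = (0.0000, 0.0000)  (base)
link 0: phi[0] = 5 = 5 deg
  cos(5 deg) = 0.9962, sin(5 deg) = 0.0872
  joint[1] = (0.0000, 0.0000) + 6.3 * (0.9962, 0.0872) = (0.0000 + 6.2760, 0.0000 + 0.5491) = (6.2760, 0.5491)
link 1: phi[1] = 5 + -25 = -20 deg
  cos(-20 deg) = 0.9397, sin(-20 deg) = -0.3420
  joint[2] = (6.2760, 0.5491) + 4.2 * (0.9397, -0.3420) = (6.2760 + 3.9467, 0.5491 + -1.4365) = (10.2227, -0.8874)
link 2: phi[2] = 5 + -25 + 70 = 50 deg
  cos(50 deg) = 0.6428, sin(50 deg) = 0.7660
  joint[3] = (10.2227, -0.8874) + 4.7 * (0.6428, 0.7660) = (10.2227 + 3.0211, -0.8874 + 3.6004) = (13.2438, 2.7130)
End effector: (13.2438, 2.7130)

Answer: 13.2438 2.7130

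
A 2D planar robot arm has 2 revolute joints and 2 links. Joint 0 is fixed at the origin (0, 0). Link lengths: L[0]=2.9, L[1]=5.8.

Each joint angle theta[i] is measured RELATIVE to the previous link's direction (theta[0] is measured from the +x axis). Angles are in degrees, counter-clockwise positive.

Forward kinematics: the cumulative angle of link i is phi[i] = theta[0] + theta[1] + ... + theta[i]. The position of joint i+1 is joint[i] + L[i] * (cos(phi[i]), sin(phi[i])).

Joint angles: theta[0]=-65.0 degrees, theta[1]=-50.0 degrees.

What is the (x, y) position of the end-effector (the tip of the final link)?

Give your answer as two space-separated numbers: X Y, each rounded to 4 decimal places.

Answer: -1.2256 -7.8849

Derivation:
joint[0] = (0.0000, 0.0000)  (base)
link 0: phi[0] = -65 = -65 deg
  cos(-65 deg) = 0.4226, sin(-65 deg) = -0.9063
  joint[1] = (0.0000, 0.0000) + 2.9 * (0.4226, -0.9063) = (0.0000 + 1.2256, 0.0000 + -2.6283) = (1.2256, -2.6283)
link 1: phi[1] = -65 + -50 = -115 deg
  cos(-115 deg) = -0.4226, sin(-115 deg) = -0.9063
  joint[2] = (1.2256, -2.6283) + 5.8 * (-0.4226, -0.9063) = (1.2256 + -2.4512, -2.6283 + -5.2566) = (-1.2256, -7.8849)
End effector: (-1.2256, -7.8849)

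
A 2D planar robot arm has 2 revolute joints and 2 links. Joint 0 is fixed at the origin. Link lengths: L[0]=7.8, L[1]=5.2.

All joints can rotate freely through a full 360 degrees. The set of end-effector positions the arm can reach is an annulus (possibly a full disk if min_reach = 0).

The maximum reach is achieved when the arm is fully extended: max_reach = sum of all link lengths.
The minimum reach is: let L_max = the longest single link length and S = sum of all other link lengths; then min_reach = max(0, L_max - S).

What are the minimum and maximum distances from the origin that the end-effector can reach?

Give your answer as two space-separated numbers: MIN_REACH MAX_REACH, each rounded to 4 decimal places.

Answer: 2.6000 13.0000

Derivation:
Link lengths: [7.8, 5.2]
max_reach = 7.8 + 5.2 = 13
L_max = max([7.8, 5.2]) = 7.8
S (sum of others) = 13 - 7.8 = 5.2
min_reach = max(0, 7.8 - 5.2) = max(0, 2.6) = 2.6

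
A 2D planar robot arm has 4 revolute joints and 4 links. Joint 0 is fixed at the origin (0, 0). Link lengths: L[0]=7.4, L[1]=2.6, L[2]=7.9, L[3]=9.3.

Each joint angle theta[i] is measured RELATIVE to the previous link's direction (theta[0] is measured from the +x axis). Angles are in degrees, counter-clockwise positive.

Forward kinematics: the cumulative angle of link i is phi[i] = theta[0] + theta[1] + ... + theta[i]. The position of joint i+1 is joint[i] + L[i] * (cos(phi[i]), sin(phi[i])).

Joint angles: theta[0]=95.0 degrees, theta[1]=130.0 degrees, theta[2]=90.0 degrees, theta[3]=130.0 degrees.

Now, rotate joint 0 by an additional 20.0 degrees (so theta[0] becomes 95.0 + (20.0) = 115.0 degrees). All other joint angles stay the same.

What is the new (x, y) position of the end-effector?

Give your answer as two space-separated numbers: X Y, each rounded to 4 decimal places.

Answer: 0.5266 9.9947

Derivation:
joint[0] = (0.0000, 0.0000)  (base)
link 0: phi[0] = 115 = 115 deg
  cos(115 deg) = -0.4226, sin(115 deg) = 0.9063
  joint[1] = (0.0000, 0.0000) + 7.4 * (-0.4226, 0.9063) = (0.0000 + -3.1274, 0.0000 + 6.7067) = (-3.1274, 6.7067)
link 1: phi[1] = 115 + 130 = 245 deg
  cos(245 deg) = -0.4226, sin(245 deg) = -0.9063
  joint[2] = (-3.1274, 6.7067) + 2.6 * (-0.4226, -0.9063) = (-3.1274 + -1.0988, 6.7067 + -2.3564) = (-4.2262, 4.3503)
link 2: phi[2] = 115 + 130 + 90 = 335 deg
  cos(335 deg) = 0.9063, sin(335 deg) = -0.4226
  joint[3] = (-4.2262, 4.3503) + 7.9 * (0.9063, -0.4226) = (-4.2262 + 7.1598, 4.3503 + -3.3387) = (2.9336, 1.0116)
link 3: phi[3] = 115 + 130 + 90 + 130 = 465 deg
  cos(465 deg) = -0.2588, sin(465 deg) = 0.9659
  joint[4] = (2.9336, 1.0116) + 9.3 * (-0.2588, 0.9659) = (2.9336 + -2.4070, 1.0116 + 8.9831) = (0.5266, 9.9947)
End effector: (0.5266, 9.9947)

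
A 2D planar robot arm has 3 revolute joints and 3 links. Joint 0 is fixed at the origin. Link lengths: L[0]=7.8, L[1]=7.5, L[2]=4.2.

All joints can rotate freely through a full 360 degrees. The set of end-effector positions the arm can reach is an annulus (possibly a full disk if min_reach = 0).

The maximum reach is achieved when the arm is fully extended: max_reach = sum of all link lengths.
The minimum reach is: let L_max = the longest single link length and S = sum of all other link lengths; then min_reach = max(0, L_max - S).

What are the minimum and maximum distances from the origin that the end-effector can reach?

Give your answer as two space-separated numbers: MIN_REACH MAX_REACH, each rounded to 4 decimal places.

Link lengths: [7.8, 7.5, 4.2]
max_reach = 7.8 + 7.5 + 4.2 = 19.5
L_max = max([7.8, 7.5, 4.2]) = 7.8
S (sum of others) = 19.5 - 7.8 = 11.7
min_reach = max(0, 7.8 - 11.7) = max(0, -3.9) = 0

Answer: 0.0000 19.5000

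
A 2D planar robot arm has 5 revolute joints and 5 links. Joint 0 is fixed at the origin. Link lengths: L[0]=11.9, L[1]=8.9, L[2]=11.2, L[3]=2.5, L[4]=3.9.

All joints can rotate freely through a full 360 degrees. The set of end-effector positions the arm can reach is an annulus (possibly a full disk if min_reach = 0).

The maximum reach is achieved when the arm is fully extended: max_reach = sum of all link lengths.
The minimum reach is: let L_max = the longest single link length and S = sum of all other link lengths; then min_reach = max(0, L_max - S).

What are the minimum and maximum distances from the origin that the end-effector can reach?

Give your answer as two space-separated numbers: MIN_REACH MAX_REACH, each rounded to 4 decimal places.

Link lengths: [11.9, 8.9, 11.2, 2.5, 3.9]
max_reach = 11.9 + 8.9 + 11.2 + 2.5 + 3.9 = 38.4
L_max = max([11.9, 8.9, 11.2, 2.5, 3.9]) = 11.9
S (sum of others) = 38.4 - 11.9 = 26.5
min_reach = max(0, 11.9 - 26.5) = max(0, -14.6) = 0

Answer: 0.0000 38.4000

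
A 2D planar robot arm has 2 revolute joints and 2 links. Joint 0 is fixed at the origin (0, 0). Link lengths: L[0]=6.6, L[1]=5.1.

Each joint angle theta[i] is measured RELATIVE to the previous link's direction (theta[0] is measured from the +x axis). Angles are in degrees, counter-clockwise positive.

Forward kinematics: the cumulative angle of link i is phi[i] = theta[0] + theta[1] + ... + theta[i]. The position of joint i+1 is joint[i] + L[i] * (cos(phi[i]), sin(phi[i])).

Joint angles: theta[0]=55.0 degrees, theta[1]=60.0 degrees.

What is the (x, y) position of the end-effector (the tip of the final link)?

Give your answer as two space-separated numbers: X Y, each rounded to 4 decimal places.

Answer: 1.6303 10.0286

Derivation:
joint[0] = (0.0000, 0.0000)  (base)
link 0: phi[0] = 55 = 55 deg
  cos(55 deg) = 0.5736, sin(55 deg) = 0.8192
  joint[1] = (0.0000, 0.0000) + 6.6 * (0.5736, 0.8192) = (0.0000 + 3.7856, 0.0000 + 5.4064) = (3.7856, 5.4064)
link 1: phi[1] = 55 + 60 = 115 deg
  cos(115 deg) = -0.4226, sin(115 deg) = 0.9063
  joint[2] = (3.7856, 5.4064) + 5.1 * (-0.4226, 0.9063) = (3.7856 + -2.1554, 5.4064 + 4.6222) = (1.6303, 10.0286)
End effector: (1.6303, 10.0286)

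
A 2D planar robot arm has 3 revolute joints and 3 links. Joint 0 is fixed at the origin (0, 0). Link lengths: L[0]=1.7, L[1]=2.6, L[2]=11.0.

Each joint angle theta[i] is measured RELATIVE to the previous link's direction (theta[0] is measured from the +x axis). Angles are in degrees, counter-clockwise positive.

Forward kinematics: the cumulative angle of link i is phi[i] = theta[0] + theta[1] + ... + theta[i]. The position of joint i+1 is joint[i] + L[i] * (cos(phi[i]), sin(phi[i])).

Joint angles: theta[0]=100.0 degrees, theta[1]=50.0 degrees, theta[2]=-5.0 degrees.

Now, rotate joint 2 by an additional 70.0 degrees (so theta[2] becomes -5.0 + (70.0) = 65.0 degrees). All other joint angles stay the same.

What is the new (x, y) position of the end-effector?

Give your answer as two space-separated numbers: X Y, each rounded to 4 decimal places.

joint[0] = (0.0000, 0.0000)  (base)
link 0: phi[0] = 100 = 100 deg
  cos(100 deg) = -0.1736, sin(100 deg) = 0.9848
  joint[1] = (0.0000, 0.0000) + 1.7 * (-0.1736, 0.9848) = (0.0000 + -0.2952, 0.0000 + 1.6742) = (-0.2952, 1.6742)
link 1: phi[1] = 100 + 50 = 150 deg
  cos(150 deg) = -0.8660, sin(150 deg) = 0.5000
  joint[2] = (-0.2952, 1.6742) + 2.6 * (-0.8660, 0.5000) = (-0.2952 + -2.2517, 1.6742 + 1.3000) = (-2.5469, 2.9742)
link 2: phi[2] = 100 + 50 + 65 = 215 deg
  cos(215 deg) = -0.8192, sin(215 deg) = -0.5736
  joint[3] = (-2.5469, 2.9742) + 11 * (-0.8192, -0.5736) = (-2.5469 + -9.0107, 2.9742 + -6.3093) = (-11.5575, -3.3352)
End effector: (-11.5575, -3.3352)

Answer: -11.5575 -3.3352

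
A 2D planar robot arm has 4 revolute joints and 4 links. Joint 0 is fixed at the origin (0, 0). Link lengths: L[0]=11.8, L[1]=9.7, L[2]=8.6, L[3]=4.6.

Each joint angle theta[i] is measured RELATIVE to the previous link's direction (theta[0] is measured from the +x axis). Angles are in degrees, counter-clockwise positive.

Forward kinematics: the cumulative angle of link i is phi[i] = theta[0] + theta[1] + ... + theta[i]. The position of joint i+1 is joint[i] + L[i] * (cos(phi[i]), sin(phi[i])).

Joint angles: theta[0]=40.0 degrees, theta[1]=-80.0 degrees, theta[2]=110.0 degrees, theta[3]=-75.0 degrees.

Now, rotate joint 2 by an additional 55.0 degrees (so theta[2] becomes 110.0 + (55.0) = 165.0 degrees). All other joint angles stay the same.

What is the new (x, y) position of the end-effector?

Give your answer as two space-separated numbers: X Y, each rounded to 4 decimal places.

joint[0] = (0.0000, 0.0000)  (base)
link 0: phi[0] = 40 = 40 deg
  cos(40 deg) = 0.7660, sin(40 deg) = 0.6428
  joint[1] = (0.0000, 0.0000) + 11.8 * (0.7660, 0.6428) = (0.0000 + 9.0393, 0.0000 + 7.5849) = (9.0393, 7.5849)
link 1: phi[1] = 40 + -80 = -40 deg
  cos(-40 deg) = 0.7660, sin(-40 deg) = -0.6428
  joint[2] = (9.0393, 7.5849) + 9.7 * (0.7660, -0.6428) = (9.0393 + 7.4306, 7.5849 + -6.2350) = (16.4700, 1.3499)
link 2: phi[2] = 40 + -80 + 165 = 125 deg
  cos(125 deg) = -0.5736, sin(125 deg) = 0.8192
  joint[3] = (16.4700, 1.3499) + 8.6 * (-0.5736, 0.8192) = (16.4700 + -4.9328, 1.3499 + 7.0447) = (11.5372, 8.3946)
link 3: phi[3] = 40 + -80 + 165 + -75 = 50 deg
  cos(50 deg) = 0.6428, sin(50 deg) = 0.7660
  joint[4] = (11.5372, 8.3946) + 4.6 * (0.6428, 0.7660) = (11.5372 + 2.9568, 8.3946 + 3.5238) = (14.4940, 11.9184)
End effector: (14.4940, 11.9184)

Answer: 14.4940 11.9184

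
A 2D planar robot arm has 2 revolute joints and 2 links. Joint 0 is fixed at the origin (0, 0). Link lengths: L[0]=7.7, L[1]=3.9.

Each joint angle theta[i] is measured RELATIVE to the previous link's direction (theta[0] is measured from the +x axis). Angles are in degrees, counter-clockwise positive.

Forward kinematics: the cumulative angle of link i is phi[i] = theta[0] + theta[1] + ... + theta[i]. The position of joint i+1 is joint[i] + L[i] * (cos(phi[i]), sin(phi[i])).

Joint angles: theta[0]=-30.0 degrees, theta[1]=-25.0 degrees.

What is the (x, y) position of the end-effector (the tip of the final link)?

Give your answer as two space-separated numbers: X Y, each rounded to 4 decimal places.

Answer: 8.9053 -7.0447

Derivation:
joint[0] = (0.0000, 0.0000)  (base)
link 0: phi[0] = -30 = -30 deg
  cos(-30 deg) = 0.8660, sin(-30 deg) = -0.5000
  joint[1] = (0.0000, 0.0000) + 7.7 * (0.8660, -0.5000) = (0.0000 + 6.6684, 0.0000 + -3.8500) = (6.6684, -3.8500)
link 1: phi[1] = -30 + -25 = -55 deg
  cos(-55 deg) = 0.5736, sin(-55 deg) = -0.8192
  joint[2] = (6.6684, -3.8500) + 3.9 * (0.5736, -0.8192) = (6.6684 + 2.2369, -3.8500 + -3.1947) = (8.9053, -7.0447)
End effector: (8.9053, -7.0447)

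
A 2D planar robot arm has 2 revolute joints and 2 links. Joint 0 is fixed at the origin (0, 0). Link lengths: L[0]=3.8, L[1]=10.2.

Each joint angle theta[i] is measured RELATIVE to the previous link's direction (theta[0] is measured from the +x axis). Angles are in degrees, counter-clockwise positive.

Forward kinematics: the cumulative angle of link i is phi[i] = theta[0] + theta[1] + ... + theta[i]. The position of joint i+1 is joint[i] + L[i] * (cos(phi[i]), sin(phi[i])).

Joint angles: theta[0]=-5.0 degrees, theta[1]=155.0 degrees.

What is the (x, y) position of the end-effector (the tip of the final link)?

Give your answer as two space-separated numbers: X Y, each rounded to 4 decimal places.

joint[0] = (0.0000, 0.0000)  (base)
link 0: phi[0] = -5 = -5 deg
  cos(-5 deg) = 0.9962, sin(-5 deg) = -0.0872
  joint[1] = (0.0000, 0.0000) + 3.8 * (0.9962, -0.0872) = (0.0000 + 3.7855, 0.0000 + -0.3312) = (3.7855, -0.3312)
link 1: phi[1] = -5 + 155 = 150 deg
  cos(150 deg) = -0.8660, sin(150 deg) = 0.5000
  joint[2] = (3.7855, -0.3312) + 10.2 * (-0.8660, 0.5000) = (3.7855 + -8.8335, -0.3312 + 5.1000) = (-5.0479, 4.7688)
End effector: (-5.0479, 4.7688)

Answer: -5.0479 4.7688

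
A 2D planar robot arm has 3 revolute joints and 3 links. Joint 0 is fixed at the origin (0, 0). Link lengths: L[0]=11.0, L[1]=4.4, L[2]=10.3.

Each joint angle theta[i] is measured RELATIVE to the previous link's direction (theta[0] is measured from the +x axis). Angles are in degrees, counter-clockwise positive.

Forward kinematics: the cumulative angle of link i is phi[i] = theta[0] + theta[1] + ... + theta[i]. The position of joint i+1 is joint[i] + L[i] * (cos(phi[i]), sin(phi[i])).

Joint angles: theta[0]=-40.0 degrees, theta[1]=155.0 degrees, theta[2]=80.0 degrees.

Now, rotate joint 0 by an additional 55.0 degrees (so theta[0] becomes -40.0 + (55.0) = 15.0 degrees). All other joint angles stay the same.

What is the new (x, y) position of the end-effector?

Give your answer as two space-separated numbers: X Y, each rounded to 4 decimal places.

joint[0] = (0.0000, 0.0000)  (base)
link 0: phi[0] = 15 = 15 deg
  cos(15 deg) = 0.9659, sin(15 deg) = 0.2588
  joint[1] = (0.0000, 0.0000) + 11 * (0.9659, 0.2588) = (0.0000 + 10.6252, 0.0000 + 2.8470) = (10.6252, 2.8470)
link 1: phi[1] = 15 + 155 = 170 deg
  cos(170 deg) = -0.9848, sin(170 deg) = 0.1736
  joint[2] = (10.6252, 2.8470) + 4.4 * (-0.9848, 0.1736) = (10.6252 + -4.3332, 2.8470 + 0.7641) = (6.2920, 3.6111)
link 2: phi[2] = 15 + 155 + 80 = 250 deg
  cos(250 deg) = -0.3420, sin(250 deg) = -0.9397
  joint[3] = (6.2920, 3.6111) + 10.3 * (-0.3420, -0.9397) = (6.2920 + -3.5228, 3.6111 + -9.6788) = (2.7692, -6.0678)
End effector: (2.7692, -6.0678)

Answer: 2.7692 -6.0678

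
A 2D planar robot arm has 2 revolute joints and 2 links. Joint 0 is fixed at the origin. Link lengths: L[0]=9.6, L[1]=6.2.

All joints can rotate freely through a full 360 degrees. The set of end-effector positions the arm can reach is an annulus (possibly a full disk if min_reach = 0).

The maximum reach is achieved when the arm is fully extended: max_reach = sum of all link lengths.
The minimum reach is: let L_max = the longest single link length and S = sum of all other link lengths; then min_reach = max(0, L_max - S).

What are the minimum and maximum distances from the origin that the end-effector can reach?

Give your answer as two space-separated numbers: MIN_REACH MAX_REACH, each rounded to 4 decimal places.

Answer: 3.4000 15.8000

Derivation:
Link lengths: [9.6, 6.2]
max_reach = 9.6 + 6.2 = 15.8
L_max = max([9.6, 6.2]) = 9.6
S (sum of others) = 15.8 - 9.6 = 6.2
min_reach = max(0, 9.6 - 6.2) = max(0, 3.4) = 3.4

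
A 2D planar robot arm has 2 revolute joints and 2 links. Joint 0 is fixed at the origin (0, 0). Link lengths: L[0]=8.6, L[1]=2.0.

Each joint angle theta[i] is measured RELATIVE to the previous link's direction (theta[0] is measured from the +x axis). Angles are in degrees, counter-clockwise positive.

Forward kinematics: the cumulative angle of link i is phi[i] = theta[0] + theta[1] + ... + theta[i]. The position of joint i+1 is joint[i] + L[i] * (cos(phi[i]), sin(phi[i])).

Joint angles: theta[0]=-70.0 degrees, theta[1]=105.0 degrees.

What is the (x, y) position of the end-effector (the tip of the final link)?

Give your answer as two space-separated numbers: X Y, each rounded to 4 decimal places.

Answer: 4.5797 -6.9342

Derivation:
joint[0] = (0.0000, 0.0000)  (base)
link 0: phi[0] = -70 = -70 deg
  cos(-70 deg) = 0.3420, sin(-70 deg) = -0.9397
  joint[1] = (0.0000, 0.0000) + 8.6 * (0.3420, -0.9397) = (0.0000 + 2.9414, 0.0000 + -8.0814) = (2.9414, -8.0814)
link 1: phi[1] = -70 + 105 = 35 deg
  cos(35 deg) = 0.8192, sin(35 deg) = 0.5736
  joint[2] = (2.9414, -8.0814) + 2 * (0.8192, 0.5736) = (2.9414 + 1.6383, -8.0814 + 1.1472) = (4.5797, -6.9342)
End effector: (4.5797, -6.9342)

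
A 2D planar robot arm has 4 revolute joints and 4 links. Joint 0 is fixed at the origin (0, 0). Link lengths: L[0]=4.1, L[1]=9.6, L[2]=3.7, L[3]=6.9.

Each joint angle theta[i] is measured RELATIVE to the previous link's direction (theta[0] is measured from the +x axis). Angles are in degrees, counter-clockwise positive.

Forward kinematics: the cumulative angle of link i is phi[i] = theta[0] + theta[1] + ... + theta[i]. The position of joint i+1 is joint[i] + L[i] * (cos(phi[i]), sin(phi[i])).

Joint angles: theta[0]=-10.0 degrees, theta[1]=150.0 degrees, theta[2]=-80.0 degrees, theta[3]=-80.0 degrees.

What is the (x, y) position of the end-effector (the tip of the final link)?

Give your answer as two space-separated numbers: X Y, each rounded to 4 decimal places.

Answer: 5.0176 6.3032

Derivation:
joint[0] = (0.0000, 0.0000)  (base)
link 0: phi[0] = -10 = -10 deg
  cos(-10 deg) = 0.9848, sin(-10 deg) = -0.1736
  joint[1] = (0.0000, 0.0000) + 4.1 * (0.9848, -0.1736) = (0.0000 + 4.0377, 0.0000 + -0.7120) = (4.0377, -0.7120)
link 1: phi[1] = -10 + 150 = 140 deg
  cos(140 deg) = -0.7660, sin(140 deg) = 0.6428
  joint[2] = (4.0377, -0.7120) + 9.6 * (-0.7660, 0.6428) = (4.0377 + -7.3540, -0.7120 + 6.1708) = (-3.3163, 5.4588)
link 2: phi[2] = -10 + 150 + -80 = 60 deg
  cos(60 deg) = 0.5000, sin(60 deg) = 0.8660
  joint[3] = (-3.3163, 5.4588) + 3.7 * (0.5000, 0.8660) = (-3.3163 + 1.8500, 5.4588 + 3.2043) = (-1.4663, 8.6631)
link 3: phi[3] = -10 + 150 + -80 + -80 = -20 deg
  cos(-20 deg) = 0.9397, sin(-20 deg) = -0.3420
  joint[4] = (-1.4663, 8.6631) + 6.9 * (0.9397, -0.3420) = (-1.4663 + 6.4839, 8.6631 + -2.3599) = (5.0176, 6.3032)
End effector: (5.0176, 6.3032)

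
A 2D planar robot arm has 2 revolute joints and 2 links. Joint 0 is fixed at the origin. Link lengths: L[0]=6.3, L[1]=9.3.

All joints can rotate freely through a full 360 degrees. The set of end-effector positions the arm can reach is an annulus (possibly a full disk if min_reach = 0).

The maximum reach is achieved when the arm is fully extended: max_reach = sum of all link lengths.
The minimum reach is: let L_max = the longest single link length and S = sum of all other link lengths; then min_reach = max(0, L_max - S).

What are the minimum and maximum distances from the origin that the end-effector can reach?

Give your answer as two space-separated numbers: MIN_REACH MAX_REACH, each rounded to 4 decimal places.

Link lengths: [6.3, 9.3]
max_reach = 6.3 + 9.3 = 15.6
L_max = max([6.3, 9.3]) = 9.3
S (sum of others) = 15.6 - 9.3 = 6.3
min_reach = max(0, 9.3 - 6.3) = max(0, 3) = 3

Answer: 3.0000 15.6000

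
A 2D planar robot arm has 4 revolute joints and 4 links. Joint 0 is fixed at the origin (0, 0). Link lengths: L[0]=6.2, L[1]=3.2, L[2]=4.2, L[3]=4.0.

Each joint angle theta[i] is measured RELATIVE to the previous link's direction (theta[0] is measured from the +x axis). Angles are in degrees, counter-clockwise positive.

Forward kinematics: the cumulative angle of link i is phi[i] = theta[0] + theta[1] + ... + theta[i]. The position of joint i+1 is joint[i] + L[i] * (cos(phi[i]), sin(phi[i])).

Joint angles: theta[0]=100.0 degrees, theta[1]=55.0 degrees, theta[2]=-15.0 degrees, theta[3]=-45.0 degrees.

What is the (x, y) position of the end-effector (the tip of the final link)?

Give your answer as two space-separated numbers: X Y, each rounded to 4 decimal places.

joint[0] = (0.0000, 0.0000)  (base)
link 0: phi[0] = 100 = 100 deg
  cos(100 deg) = -0.1736, sin(100 deg) = 0.9848
  joint[1] = (0.0000, 0.0000) + 6.2 * (-0.1736, 0.9848) = (0.0000 + -1.0766, 0.0000 + 6.1058) = (-1.0766, 6.1058)
link 1: phi[1] = 100 + 55 = 155 deg
  cos(155 deg) = -0.9063, sin(155 deg) = 0.4226
  joint[2] = (-1.0766, 6.1058) + 3.2 * (-0.9063, 0.4226) = (-1.0766 + -2.9002, 6.1058 + 1.3524) = (-3.9768, 7.4582)
link 2: phi[2] = 100 + 55 + -15 = 140 deg
  cos(140 deg) = -0.7660, sin(140 deg) = 0.6428
  joint[3] = (-3.9768, 7.4582) + 4.2 * (-0.7660, 0.6428) = (-3.9768 + -3.2174, 7.4582 + 2.6997) = (-7.1942, 10.1579)
link 3: phi[3] = 100 + 55 + -15 + -45 = 95 deg
  cos(95 deg) = -0.0872, sin(95 deg) = 0.9962
  joint[4] = (-7.1942, 10.1579) + 4 * (-0.0872, 0.9962) = (-7.1942 + -0.3486, 10.1579 + 3.9848) = (-7.5428, 14.1427)
End effector: (-7.5428, 14.1427)

Answer: -7.5428 14.1427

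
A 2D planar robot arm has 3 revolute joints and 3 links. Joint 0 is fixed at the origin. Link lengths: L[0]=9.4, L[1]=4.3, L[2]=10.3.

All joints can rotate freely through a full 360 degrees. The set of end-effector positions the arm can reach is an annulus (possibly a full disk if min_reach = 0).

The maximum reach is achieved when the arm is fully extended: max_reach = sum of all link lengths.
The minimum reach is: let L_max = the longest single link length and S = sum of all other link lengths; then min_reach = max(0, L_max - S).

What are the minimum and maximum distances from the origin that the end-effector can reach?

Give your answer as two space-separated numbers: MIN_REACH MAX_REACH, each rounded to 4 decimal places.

Link lengths: [9.4, 4.3, 10.3]
max_reach = 9.4 + 4.3 + 10.3 = 24
L_max = max([9.4, 4.3, 10.3]) = 10.3
S (sum of others) = 24 - 10.3 = 13.7
min_reach = max(0, 10.3 - 13.7) = max(0, -3.4) = 0

Answer: 0.0000 24.0000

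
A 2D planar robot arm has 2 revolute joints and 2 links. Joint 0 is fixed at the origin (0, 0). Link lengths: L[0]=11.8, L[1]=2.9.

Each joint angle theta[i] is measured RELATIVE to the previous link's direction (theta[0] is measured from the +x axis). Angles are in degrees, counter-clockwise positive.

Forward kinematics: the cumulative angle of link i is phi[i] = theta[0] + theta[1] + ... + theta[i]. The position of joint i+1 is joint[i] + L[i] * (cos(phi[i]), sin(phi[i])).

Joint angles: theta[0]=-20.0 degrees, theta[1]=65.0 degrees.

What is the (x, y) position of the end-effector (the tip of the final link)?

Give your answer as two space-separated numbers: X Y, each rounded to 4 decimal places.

joint[0] = (0.0000, 0.0000)  (base)
link 0: phi[0] = -20 = -20 deg
  cos(-20 deg) = 0.9397, sin(-20 deg) = -0.3420
  joint[1] = (0.0000, 0.0000) + 11.8 * (0.9397, -0.3420) = (0.0000 + 11.0884, 0.0000 + -4.0358) = (11.0884, -4.0358)
link 1: phi[1] = -20 + 65 = 45 deg
  cos(45 deg) = 0.7071, sin(45 deg) = 0.7071
  joint[2] = (11.0884, -4.0358) + 2.9 * (0.7071, 0.7071) = (11.0884 + 2.0506, -4.0358 + 2.0506) = (13.1390, -1.9852)
End effector: (13.1390, -1.9852)

Answer: 13.1390 -1.9852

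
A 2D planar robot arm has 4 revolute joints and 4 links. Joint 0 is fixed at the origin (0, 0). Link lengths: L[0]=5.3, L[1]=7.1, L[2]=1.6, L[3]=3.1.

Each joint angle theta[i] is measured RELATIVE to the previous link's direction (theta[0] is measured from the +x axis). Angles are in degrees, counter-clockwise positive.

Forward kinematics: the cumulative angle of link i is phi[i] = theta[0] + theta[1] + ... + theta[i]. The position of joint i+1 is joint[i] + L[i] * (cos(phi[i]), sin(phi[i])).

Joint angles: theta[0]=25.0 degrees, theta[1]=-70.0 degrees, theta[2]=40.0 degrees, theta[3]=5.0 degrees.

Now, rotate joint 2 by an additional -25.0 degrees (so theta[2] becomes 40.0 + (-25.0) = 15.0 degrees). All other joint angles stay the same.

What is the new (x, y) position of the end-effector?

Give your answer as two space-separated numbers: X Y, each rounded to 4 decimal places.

Answer: 14.0191 -4.8907

Derivation:
joint[0] = (0.0000, 0.0000)  (base)
link 0: phi[0] = 25 = 25 deg
  cos(25 deg) = 0.9063, sin(25 deg) = 0.4226
  joint[1] = (0.0000, 0.0000) + 5.3 * (0.9063, 0.4226) = (0.0000 + 4.8034, 0.0000 + 2.2399) = (4.8034, 2.2399)
link 1: phi[1] = 25 + -70 = -45 deg
  cos(-45 deg) = 0.7071, sin(-45 deg) = -0.7071
  joint[2] = (4.8034, 2.2399) + 7.1 * (0.7071, -0.7071) = (4.8034 + 5.0205, 2.2399 + -5.0205) = (9.8239, -2.7806)
link 2: phi[2] = 25 + -70 + 15 = -30 deg
  cos(-30 deg) = 0.8660, sin(-30 deg) = -0.5000
  joint[3] = (9.8239, -2.7806) + 1.6 * (0.8660, -0.5000) = (9.8239 + 1.3856, -2.7806 + -0.8000) = (11.2095, -3.5806)
link 3: phi[3] = 25 + -70 + 15 + 5 = -25 deg
  cos(-25 deg) = 0.9063, sin(-25 deg) = -0.4226
  joint[4] = (11.2095, -3.5806) + 3.1 * (0.9063, -0.4226) = (11.2095 + 2.8096, -3.5806 + -1.3101) = (14.0191, -4.8907)
End effector: (14.0191, -4.8907)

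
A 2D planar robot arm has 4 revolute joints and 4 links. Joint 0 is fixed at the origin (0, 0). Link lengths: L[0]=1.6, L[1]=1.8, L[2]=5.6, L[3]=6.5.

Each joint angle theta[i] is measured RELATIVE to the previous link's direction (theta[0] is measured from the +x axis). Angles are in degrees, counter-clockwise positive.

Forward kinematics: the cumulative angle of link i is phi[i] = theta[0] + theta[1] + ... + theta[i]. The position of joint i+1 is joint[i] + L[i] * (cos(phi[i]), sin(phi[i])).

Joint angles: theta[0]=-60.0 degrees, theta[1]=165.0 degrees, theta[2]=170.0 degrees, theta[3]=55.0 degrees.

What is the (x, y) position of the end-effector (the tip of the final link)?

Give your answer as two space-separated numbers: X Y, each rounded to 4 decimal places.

joint[0] = (0.0000, 0.0000)  (base)
link 0: phi[0] = -60 = -60 deg
  cos(-60 deg) = 0.5000, sin(-60 deg) = -0.8660
  joint[1] = (0.0000, 0.0000) + 1.6 * (0.5000, -0.8660) = (0.0000 + 0.8000, 0.0000 + -1.3856) = (0.8000, -1.3856)
link 1: phi[1] = -60 + 165 = 105 deg
  cos(105 deg) = -0.2588, sin(105 deg) = 0.9659
  joint[2] = (0.8000, -1.3856) + 1.8 * (-0.2588, 0.9659) = (0.8000 + -0.4659, -1.3856 + 1.7387) = (0.3341, 0.3530)
link 2: phi[2] = -60 + 165 + 170 = 275 deg
  cos(275 deg) = 0.0872, sin(275 deg) = -0.9962
  joint[3] = (0.3341, 0.3530) + 5.6 * (0.0872, -0.9962) = (0.3341 + 0.4881, 0.3530 + -5.5787) = (0.8222, -5.2257)
link 3: phi[3] = -60 + 165 + 170 + 55 = 330 deg
  cos(330 deg) = 0.8660, sin(330 deg) = -0.5000
  joint[4] = (0.8222, -5.2257) + 6.5 * (0.8660, -0.5000) = (0.8222 + 5.6292, -5.2257 + -3.2500) = (6.4514, -8.4757)
End effector: (6.4514, -8.4757)

Answer: 6.4514 -8.4757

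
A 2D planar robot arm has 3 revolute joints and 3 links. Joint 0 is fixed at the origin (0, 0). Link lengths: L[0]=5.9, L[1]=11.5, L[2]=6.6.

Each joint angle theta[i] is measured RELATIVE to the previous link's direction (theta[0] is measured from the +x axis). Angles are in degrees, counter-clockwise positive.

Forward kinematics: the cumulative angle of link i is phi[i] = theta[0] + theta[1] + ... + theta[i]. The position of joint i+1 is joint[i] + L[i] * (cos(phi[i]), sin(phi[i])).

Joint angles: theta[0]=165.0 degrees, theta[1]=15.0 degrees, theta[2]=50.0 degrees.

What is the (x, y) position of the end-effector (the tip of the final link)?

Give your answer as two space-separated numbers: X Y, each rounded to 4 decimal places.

joint[0] = (0.0000, 0.0000)  (base)
link 0: phi[0] = 165 = 165 deg
  cos(165 deg) = -0.9659, sin(165 deg) = 0.2588
  joint[1] = (0.0000, 0.0000) + 5.9 * (-0.9659, 0.2588) = (0.0000 + -5.6990, 0.0000 + 1.5270) = (-5.6990, 1.5270)
link 1: phi[1] = 165 + 15 = 180 deg
  cos(180 deg) = -1.0000, sin(180 deg) = 0.0000
  joint[2] = (-5.6990, 1.5270) + 11.5 * (-1.0000, 0.0000) = (-5.6990 + -11.5000, 1.5270 + 0.0000) = (-17.1990, 1.5270)
link 2: phi[2] = 165 + 15 + 50 = 230 deg
  cos(230 deg) = -0.6428, sin(230 deg) = -0.7660
  joint[3] = (-17.1990, 1.5270) + 6.6 * (-0.6428, -0.7660) = (-17.1990 + -4.2424, 1.5270 + -5.0559) = (-21.4414, -3.5289)
End effector: (-21.4414, -3.5289)

Answer: -21.4414 -3.5289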